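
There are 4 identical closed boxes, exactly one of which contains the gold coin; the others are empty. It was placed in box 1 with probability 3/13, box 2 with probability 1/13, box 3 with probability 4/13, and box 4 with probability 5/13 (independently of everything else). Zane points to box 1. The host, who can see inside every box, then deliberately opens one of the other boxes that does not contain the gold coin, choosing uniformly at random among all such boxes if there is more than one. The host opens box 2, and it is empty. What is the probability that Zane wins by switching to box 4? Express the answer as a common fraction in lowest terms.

Condition on the true location of the gold coin.
If it is in box 1 (prior 3/13): the host has 3 equally likely choices, so probability 1/3; weight (3/13)·(1/3) = 1/13.
If it is in box 2 (prior 1/13): the host opened box 2, so this case is ruled out; weight (1/13)·0 = 0.
If it is in box 3 (prior 4/13): the host has 2 equally likely choices, so probability 1/2; weight (4/13)·(1/2) = 2/13.
If it is in box 4 (prior 5/13): the host has 2 equally likely choices, so probability 1/2; weight (5/13)·(1/2) = 5/26.
The weights sum to 11/26.
So P(the gold coin in box 4 | the host opened box 2) = (5/26) / (11/26) = 5/11.

5/11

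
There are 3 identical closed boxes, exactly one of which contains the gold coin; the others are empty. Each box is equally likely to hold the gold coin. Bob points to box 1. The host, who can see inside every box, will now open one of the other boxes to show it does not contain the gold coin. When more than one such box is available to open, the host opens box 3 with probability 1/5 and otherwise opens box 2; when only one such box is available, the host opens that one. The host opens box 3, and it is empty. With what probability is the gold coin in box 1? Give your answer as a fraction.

Apply Bayes' rule, conditioning on where the gold coin actually is.
If it is in box 1 (prior 1/3): box 3 is available, opened with probability 1/5; weight (1/3)·(1/5) = 1/15.
If it is in box 2 (prior 1/3): only box 3 is available, probability 1; weight (1/3)·1 = 1/3.
If it is in box 3 (prior 1/3): the host opened box 3, so this case is ruled out; weight (1/3)·0 = 0.
The weights sum to 2/5.
So P(the gold coin in box 1 | the host opened box 3) = (1/15) / (2/5) = 1/6.

1/6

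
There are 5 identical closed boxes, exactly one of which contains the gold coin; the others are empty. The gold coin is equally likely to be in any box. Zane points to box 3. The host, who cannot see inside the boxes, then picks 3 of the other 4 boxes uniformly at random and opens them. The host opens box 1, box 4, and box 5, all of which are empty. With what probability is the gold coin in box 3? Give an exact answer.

1/2

Because the host chose which boxes to open without knowing where the gold coin is, the choice is independent of the prize location. Learning that none of the 3 opened boxes holds the gold coin simply rules out those 3 locations and leaves the remaining 2 boxes still equally likely by symmetry.
So P(the gold coin in box 3) = 1/2.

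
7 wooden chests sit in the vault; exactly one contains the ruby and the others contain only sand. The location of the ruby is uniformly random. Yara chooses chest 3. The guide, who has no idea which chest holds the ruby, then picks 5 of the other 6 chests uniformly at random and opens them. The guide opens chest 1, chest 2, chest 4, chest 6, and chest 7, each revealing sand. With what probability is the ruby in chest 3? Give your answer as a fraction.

1/2

Because the guide chose which chests to open without knowing where the ruby is, the choice is independent of the prize location. Learning that none of the 5 opened chests holds the ruby simply rules out those 5 locations and leaves the remaining 2 chests still equally likely by symmetry.
So P(the ruby in chest 3) = 1/2.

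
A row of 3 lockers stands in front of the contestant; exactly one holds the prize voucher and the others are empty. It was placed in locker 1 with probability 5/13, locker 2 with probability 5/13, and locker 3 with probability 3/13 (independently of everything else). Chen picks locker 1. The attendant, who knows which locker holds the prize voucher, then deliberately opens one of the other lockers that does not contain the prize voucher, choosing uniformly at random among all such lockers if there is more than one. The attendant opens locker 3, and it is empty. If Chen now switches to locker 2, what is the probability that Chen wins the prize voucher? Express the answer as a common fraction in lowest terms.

Apply Bayes' rule, conditioning on where the prize voucher actually is.
If it is in locker 1 (prior 5/13): the attendant has 2 equally likely choices, so probability 1/2; weight (5/13)·(1/2) = 5/26.
If it is in locker 2 (prior 5/13): the attendant has no choice, probability 1; weight (5/13)·1 = 5/13.
If it is in locker 3 (prior 3/13): the attendant opened locker 3, so this case is ruled out; weight (3/13)·0 = 0.
The weights sum to 15/26.
So P(the prize voucher in locker 2 | the attendant opened locker 3) = (5/13) / (15/26) = 2/3.

2/3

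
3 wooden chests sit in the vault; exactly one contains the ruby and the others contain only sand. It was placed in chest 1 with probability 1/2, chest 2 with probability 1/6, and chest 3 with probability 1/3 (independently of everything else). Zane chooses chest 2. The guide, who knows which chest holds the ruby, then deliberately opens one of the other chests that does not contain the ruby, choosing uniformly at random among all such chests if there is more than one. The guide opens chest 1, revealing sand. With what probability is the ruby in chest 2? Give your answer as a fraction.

Consider each possible location of the ruby in turn.
If it is in chest 1 (prior 1/2): the guide opened chest 1, so this case is ruled out; weight (1/2)·0 = 0.
If it is in chest 2 (prior 1/6): the guide has 2 equally likely choices, so probability 1/2; weight (1/6)·(1/2) = 1/12.
If it is in chest 3 (prior 1/3): the guide has no choice, probability 1; weight (1/3)·1 = 1/3.
The weights sum to 5/12.
So P(the ruby in chest 2 | the guide opened chest 1) = (1/12) / (5/12) = 1/5.

1/5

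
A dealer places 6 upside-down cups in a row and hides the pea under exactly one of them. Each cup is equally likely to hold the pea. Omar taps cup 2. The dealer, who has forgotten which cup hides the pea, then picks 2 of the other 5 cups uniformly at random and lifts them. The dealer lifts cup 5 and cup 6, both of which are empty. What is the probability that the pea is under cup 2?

Consider each possible location of the pea in turn.
If it is under any of cups 1, 2, 3, and 4 (prior 1/6 each): the dealer picks exactly this set with probability 1/10 regardless, and none is the prize; weight (1/6)·(1/10) = 1/60 each.
If it is under either of cups 5 and 6 (prior 1/6 each): that cup was opened and seen not to hold the prize — ruled out; weight (1/6)·0 = 0 each.
The weights sum to 1/15.
So P(the pea under cup 2 | the dealer opened cup 5 and cup 6) = (1/60) / (1/15) = 1/4.

1/4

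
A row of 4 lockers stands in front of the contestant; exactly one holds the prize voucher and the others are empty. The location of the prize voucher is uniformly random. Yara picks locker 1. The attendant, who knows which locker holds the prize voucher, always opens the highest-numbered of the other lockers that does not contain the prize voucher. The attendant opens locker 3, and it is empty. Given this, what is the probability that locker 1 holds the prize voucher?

0

Consider each possible location of the prize voucher in turn.
If it is in either of lockers 1 and 2 (prior 1/4 each): the attendant would have opened locker 4 instead, probability 0; weight (1/4)·0 = 0 each.
If it is in locker 3 (prior 1/4): the attendant opened locker 3, so this case is ruled out; weight (1/4)·0 = 0.
If it is in locker 4 (prior 1/4): locker 3 is the highest-numbered option available, probability 1; weight (1/4)·1 = 1/4.
The weights sum to 1/4.
So P(the prize voucher in locker 1 | the attendant opened locker 3) = 0 / (1/4) = 0.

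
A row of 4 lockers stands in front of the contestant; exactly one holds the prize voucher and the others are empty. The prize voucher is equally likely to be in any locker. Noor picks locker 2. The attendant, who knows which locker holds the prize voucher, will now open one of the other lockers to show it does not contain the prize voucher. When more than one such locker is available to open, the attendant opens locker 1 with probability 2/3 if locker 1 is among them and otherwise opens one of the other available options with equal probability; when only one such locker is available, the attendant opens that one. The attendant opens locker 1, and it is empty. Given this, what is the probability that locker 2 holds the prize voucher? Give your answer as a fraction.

Consider each possible location of the prize voucher in turn.
If it is in locker 1 (prior 1/4): the attendant opened locker 1, so this case is ruled out; weight (1/4)·0 = 0.
If it is in any of lockers 2, 3, and 4 (prior 1/4 each): locker 1 is available, opened with probability 2/3; weight (1/4)·(2/3) = 1/6 each.
The weights sum to 1/2.
So P(the prize voucher in locker 2 | the attendant opened locker 1) = (1/6) / (1/2) = 1/3.

1/3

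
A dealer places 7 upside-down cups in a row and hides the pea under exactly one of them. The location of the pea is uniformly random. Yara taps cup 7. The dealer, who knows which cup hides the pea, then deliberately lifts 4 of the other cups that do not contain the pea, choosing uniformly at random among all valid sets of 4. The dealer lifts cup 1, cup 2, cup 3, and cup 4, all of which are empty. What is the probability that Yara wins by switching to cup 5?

Consider each possible location of the pea in turn.
If it is under any of cups 1, 2, 3, and 4 (prior 1/7 each): that cup was opened and seen not to hold the prize — ruled out; weight (1/7)·0 = 0 each.
If it is under either of cups 5 and 6 (prior 1/7 each): the dealer has 5 equally likely choices, so probability 1/5; weight (1/7)·(1/5) = 1/35 each.
If it is under cup 7 (prior 1/7): the dealer has 15 equally likely choices, so probability 1/15; weight (1/7)·(1/15) = 1/105.
The weights sum to 1/15.
So P(the pea under cup 5 | the dealer opened cup 1, cup 2, cup 3, and cup 4) = (1/35) / (1/15) = 3/7.

3/7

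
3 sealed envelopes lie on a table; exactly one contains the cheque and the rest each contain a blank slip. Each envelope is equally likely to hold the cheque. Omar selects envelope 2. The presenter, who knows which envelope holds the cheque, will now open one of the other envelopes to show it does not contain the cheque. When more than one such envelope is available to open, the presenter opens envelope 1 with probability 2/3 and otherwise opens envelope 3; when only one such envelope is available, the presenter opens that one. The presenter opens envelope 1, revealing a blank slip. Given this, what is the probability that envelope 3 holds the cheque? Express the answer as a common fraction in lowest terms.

3/5

Condition on the true location of the cheque.
If it is in envelope 1 (prior 1/3): the presenter opened envelope 1, so this case is ruled out; weight (1/3)·0 = 0.
If it is in envelope 2 (prior 1/3): envelope 1 is available, opened with probability 2/3; weight (1/3)·(2/3) = 2/9.
If it is in envelope 3 (prior 1/3): only envelope 1 is available, probability 1; weight (1/3)·1 = 1/3.
The weights sum to 5/9.
So P(the cheque in envelope 3 | the presenter opened envelope 1) = (1/3) / (5/9) = 3/5.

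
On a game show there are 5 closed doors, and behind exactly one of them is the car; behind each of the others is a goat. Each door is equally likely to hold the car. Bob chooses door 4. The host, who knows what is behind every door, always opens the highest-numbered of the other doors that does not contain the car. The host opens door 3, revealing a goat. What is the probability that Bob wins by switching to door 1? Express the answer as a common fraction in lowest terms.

0

Consider each possible location of the car in turn.
If it is behind any of doors 1, 2, and 4 (prior 1/5 each): the host would have opened door 5 instead, probability 0; weight (1/5)·0 = 0 each.
If it is behind door 3 (prior 1/5): the host opened door 3, so this case is ruled out; weight (1/5)·0 = 0.
If it is behind door 5 (prior 1/5): door 3 is the highest-numbered option available, probability 1; weight (1/5)·1 = 1/5.
The weights sum to 1/5.
So P(the car behind door 1 | the host opened door 3) = 0 / (1/5) = 0.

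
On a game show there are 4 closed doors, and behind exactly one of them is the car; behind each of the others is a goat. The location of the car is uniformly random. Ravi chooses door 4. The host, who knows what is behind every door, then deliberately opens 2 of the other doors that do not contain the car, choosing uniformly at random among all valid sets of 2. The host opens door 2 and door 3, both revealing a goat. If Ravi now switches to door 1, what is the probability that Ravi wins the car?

3/4

Apply Bayes' rule, conditioning on where the car actually is.
If it is behind door 1 (prior 1/4): the host has no choice, probability 1; weight (1/4)·1 = 1/4.
If it is behind either of doors 2 and 3 (prior 1/4 each): that door was opened and seen not to hold the prize — ruled out; weight (1/4)·0 = 0 each.
If it is behind door 4 (prior 1/4): the host has 3 equally likely choices, so probability 1/3; weight (1/4)·(1/3) = 1/12.
The weights sum to 1/3.
So P(the car behind door 1 | the host opened door 2 and door 3) = (1/4) / (1/3) = 3/4.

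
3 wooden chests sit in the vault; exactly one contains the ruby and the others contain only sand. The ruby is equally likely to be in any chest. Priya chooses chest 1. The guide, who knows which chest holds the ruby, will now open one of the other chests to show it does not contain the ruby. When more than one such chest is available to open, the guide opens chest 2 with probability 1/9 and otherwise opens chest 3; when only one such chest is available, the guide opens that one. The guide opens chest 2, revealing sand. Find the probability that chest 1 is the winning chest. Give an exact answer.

1/10

Condition on the true location of the ruby.
If it is in chest 1 (prior 1/3): chest 2 is available, opened with probability 1/9; weight (1/3)·(1/9) = 1/27.
If it is in chest 2 (prior 1/3): the guide opened chest 2, so this case is ruled out; weight (1/3)·0 = 0.
If it is in chest 3 (prior 1/3): only chest 2 is available, probability 1; weight (1/3)·1 = 1/3.
The weights sum to 10/27.
So P(the ruby in chest 1 | the guide opened chest 2) = (1/27) / (10/27) = 1/10.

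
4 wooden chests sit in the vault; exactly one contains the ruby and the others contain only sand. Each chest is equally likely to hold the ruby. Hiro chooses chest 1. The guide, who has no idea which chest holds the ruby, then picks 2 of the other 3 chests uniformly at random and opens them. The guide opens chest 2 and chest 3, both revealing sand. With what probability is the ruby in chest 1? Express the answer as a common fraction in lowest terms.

1/2

Consider each possible location of the ruby in turn.
If it is in either of chests 1 and 4 (prior 1/4 each): the guide picks exactly this set with probability 1/3 regardless, and none is the prize; weight (1/4)·(1/3) = 1/12 each.
If it is in either of chests 2 and 3 (prior 1/4 each): that chest was opened and seen not to hold the prize — ruled out; weight (1/4)·0 = 0 each.
The weights sum to 1/6.
So P(the ruby in chest 1 | the guide opened chest 2 and chest 3) = (1/12) / (1/6) = 1/2.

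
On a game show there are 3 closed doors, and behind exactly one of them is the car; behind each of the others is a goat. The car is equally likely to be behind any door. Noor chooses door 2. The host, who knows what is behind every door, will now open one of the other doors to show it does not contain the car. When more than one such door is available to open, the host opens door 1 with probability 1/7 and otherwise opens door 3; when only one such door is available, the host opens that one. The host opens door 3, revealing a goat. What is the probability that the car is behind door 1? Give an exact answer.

Apply Bayes' rule, conditioning on where the car actually is.
If it is behind door 1 (prior 1/3): only door 3 is available, probability 1; weight (1/3)·1 = 1/3.
If it is behind door 2 (prior 1/3): door 1 is available but not opened, probability 6/7; weight (1/3)·(6/7) = 2/7.
If it is behind door 3 (prior 1/3): the host opened door 3, so this case is ruled out; weight (1/3)·0 = 0.
The weights sum to 13/21.
So P(the car behind door 1 | the host opened door 3) = (1/3) / (13/21) = 7/13.

7/13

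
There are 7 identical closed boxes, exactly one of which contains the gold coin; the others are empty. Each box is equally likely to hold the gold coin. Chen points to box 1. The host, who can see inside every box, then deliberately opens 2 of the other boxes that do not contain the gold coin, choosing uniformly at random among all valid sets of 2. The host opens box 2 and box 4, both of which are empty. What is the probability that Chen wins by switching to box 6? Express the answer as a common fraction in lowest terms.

Apply Bayes' rule, conditioning on where the gold coin actually is.
If it is in box 1 (prior 1/7): the host has 15 equally likely choices, so probability 1/15; weight (1/7)·(1/15) = 1/105.
If it is in either of boxes 2 and 4 (prior 1/7 each): that box was opened and seen not to hold the prize — ruled out; weight (1/7)·0 = 0 each.
If it is in any of boxes 3, 5, 6, and 7 (prior 1/7 each): the host has 10 equally likely choices, so probability 1/10; weight (1/7)·(1/10) = 1/70 each.
The weights sum to 1/15.
So P(the gold coin in box 6 | the host opened box 2 and box 4) = (1/70) / (1/15) = 3/14.

3/14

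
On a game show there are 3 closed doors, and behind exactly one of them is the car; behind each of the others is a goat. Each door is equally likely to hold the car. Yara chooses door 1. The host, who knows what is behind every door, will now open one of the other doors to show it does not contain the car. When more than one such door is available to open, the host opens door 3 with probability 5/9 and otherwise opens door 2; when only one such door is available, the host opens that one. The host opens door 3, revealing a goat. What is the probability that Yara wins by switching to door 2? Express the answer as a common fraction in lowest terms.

Condition on the true location of the car.
If it is behind door 1 (prior 1/3): door 3 is available, opened with probability 5/9; weight (1/3)·(5/9) = 5/27.
If it is behind door 2 (prior 1/3): only door 3 is available, probability 1; weight (1/3)·1 = 1/3.
If it is behind door 3 (prior 1/3): the host opened door 3, so this case is ruled out; weight (1/3)·0 = 0.
The weights sum to 14/27.
So P(the car behind door 2 | the host opened door 3) = (1/3) / (14/27) = 9/14.

9/14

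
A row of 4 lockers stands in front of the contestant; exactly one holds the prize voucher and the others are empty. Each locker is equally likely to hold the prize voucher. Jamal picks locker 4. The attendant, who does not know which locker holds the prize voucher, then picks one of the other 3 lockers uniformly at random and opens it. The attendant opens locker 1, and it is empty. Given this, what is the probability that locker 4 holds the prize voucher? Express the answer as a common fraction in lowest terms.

1/3

Because the attendant chose which locker to open without knowing where the prize voucher is, the choice is independent of the prize location. Learning that locker 1 does not hold the prize voucher simply rules out that one location and leaves the remaining 3 lockers still equally likely by symmetry.
So P(the prize voucher in locker 4) = 1/3.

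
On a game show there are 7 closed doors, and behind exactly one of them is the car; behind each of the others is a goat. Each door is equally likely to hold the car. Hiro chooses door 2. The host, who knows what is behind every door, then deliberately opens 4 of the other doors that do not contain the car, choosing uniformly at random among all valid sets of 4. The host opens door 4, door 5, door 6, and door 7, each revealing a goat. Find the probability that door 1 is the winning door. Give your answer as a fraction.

Condition on the true location of the car.
If it is behind either of doors 1 and 3 (prior 1/7 each): the host has 5 equally likely choices, so probability 1/5; weight (1/7)·(1/5) = 1/35 each.
If it is behind door 2 (prior 1/7): the host has 15 equally likely choices, so probability 1/15; weight (1/7)·(1/15) = 1/105.
If it is behind any of doors 4, 5, 6, and 7 (prior 1/7 each): that door was opened and seen not to hold the prize — ruled out; weight (1/7)·0 = 0 each.
The weights sum to 1/15.
So P(the car behind door 1 | the host opened door 4, door 5, door 6, and door 7) = (1/35) / (1/15) = 3/7.

3/7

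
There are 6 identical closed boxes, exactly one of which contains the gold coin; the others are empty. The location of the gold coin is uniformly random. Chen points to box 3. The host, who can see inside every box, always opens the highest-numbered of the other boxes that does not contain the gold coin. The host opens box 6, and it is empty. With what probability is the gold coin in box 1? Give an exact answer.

Condition on the true location of the gold coin.
If it is in any of boxes 1, 2, 3, 4, and 5 (prior 1/6 each): box 6 is the highest-numbered option available, probability 1; weight (1/6)·1 = 1/6 each.
If it is in box 6 (prior 1/6): the host opened box 6, so this case is ruled out; weight (1/6)·0 = 0.
The weights sum to 5/6.
So P(the gold coin in box 1 | the host opened box 6) = (1/6) / (5/6) = 1/5.

1/5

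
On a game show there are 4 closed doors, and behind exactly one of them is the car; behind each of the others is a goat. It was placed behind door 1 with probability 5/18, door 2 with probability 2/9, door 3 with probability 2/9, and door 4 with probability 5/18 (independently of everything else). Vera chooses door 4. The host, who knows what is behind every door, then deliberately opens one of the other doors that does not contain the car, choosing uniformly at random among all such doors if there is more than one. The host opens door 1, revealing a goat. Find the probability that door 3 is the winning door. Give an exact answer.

Apply Bayes' rule, conditioning on where the car actually is.
If it is behind door 1 (prior 5/18): the host opened door 1, so this case is ruled out; weight (5/18)·0 = 0.
If it is behind either of doors 2 and 3 (prior 2/9 each): the host has 2 equally likely choices, so probability 1/2; weight (2/9)·(1/2) = 1/9 each.
If it is behind door 4 (prior 5/18): the host has 3 equally likely choices, so probability 1/3; weight (5/18)·(1/3) = 5/54.
The weights sum to 17/54.
So P(the car behind door 3 | the host opened door 1) = (1/9) / (17/54) = 6/17.

6/17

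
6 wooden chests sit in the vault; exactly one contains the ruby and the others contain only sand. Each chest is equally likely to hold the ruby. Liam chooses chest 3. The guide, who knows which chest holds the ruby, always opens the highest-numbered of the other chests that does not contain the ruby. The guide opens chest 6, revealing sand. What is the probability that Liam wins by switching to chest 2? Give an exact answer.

Consider each possible location of the ruby in turn.
If it is in any of chests 1, 2, 3, 4, and 5 (prior 1/6 each): chest 6 is the highest-numbered option available, probability 1; weight (1/6)·1 = 1/6 each.
If it is in chest 6 (prior 1/6): the guide opened chest 6, so this case is ruled out; weight (1/6)·0 = 0.
The weights sum to 5/6.
So P(the ruby in chest 2 | the guide opened chest 6) = (1/6) / (5/6) = 1/5.

1/5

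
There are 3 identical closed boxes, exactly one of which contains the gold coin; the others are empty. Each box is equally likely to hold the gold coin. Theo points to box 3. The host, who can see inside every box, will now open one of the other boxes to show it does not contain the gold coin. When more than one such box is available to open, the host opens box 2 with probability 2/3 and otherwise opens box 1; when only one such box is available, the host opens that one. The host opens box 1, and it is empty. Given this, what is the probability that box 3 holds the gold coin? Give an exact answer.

Apply Bayes' rule, conditioning on where the gold coin actually is.
If it is in box 1 (prior 1/3): the host opened box 1, so this case is ruled out; weight (1/3)·0 = 0.
If it is in box 2 (prior 1/3): only box 1 is available, probability 1; weight (1/3)·1 = 1/3.
If it is in box 3 (prior 1/3): box 2 is available but not opened, probability 1/3; weight (1/3)·(1/3) = 1/9.
The weights sum to 4/9.
So P(the gold coin in box 3 | the host opened box 1) = (1/9) / (4/9) = 1/4.

1/4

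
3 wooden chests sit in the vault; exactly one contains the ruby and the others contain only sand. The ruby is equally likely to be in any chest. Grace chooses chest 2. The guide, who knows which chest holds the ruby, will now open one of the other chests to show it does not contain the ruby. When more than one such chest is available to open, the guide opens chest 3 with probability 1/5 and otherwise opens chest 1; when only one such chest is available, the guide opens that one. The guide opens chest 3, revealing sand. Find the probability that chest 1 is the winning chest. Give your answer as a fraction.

5/6

Condition on the true location of the ruby.
If it is in chest 1 (prior 1/3): only chest 3 is available, probability 1; weight (1/3)·1 = 1/3.
If it is in chest 2 (prior 1/3): chest 3 is available, opened with probability 1/5; weight (1/3)·(1/5) = 1/15.
If it is in chest 3 (prior 1/3): the guide opened chest 3, so this case is ruled out; weight (1/3)·0 = 0.
The weights sum to 2/5.
So P(the ruby in chest 1 | the guide opened chest 3) = (1/3) / (2/5) = 5/6.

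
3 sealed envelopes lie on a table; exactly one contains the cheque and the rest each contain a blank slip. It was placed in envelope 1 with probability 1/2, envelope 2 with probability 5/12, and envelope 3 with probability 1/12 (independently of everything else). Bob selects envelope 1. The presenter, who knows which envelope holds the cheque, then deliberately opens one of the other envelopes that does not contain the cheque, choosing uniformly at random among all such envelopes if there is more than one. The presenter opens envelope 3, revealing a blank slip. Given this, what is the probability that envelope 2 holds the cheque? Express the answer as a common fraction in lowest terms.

Condition on the true location of the cheque.
If it is in envelope 1 (prior 1/2): the presenter has 2 equally likely choices, so probability 1/2; weight (1/2)·(1/2) = 1/4.
If it is in envelope 2 (prior 5/12): the presenter has no choice, probability 1; weight (5/12)·1 = 5/12.
If it is in envelope 3 (prior 1/12): the presenter opened envelope 3, so this case is ruled out; weight (1/12)·0 = 0.
The weights sum to 2/3.
So P(the cheque in envelope 2 | the presenter opened envelope 3) = (5/12) / (2/3) = 5/8.

5/8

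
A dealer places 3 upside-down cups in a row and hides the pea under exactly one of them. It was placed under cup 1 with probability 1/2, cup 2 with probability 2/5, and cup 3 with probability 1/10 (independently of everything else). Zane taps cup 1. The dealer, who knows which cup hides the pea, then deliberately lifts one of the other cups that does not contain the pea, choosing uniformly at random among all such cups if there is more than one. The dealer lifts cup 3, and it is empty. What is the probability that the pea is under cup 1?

5/13

Condition on the true location of the pea.
If it is under cup 1 (prior 1/2): the dealer has 2 equally likely choices, so probability 1/2; weight (1/2)·(1/2) = 1/4.
If it is under cup 2 (prior 2/5): the dealer has no choice, probability 1; weight (2/5)·1 = 2/5.
If it is under cup 3 (prior 1/10): the dealer opened cup 3, so this case is ruled out; weight (1/10)·0 = 0.
The weights sum to 13/20.
So P(the pea under cup 1 | the dealer opened cup 3) = (1/4) / (13/20) = 5/13.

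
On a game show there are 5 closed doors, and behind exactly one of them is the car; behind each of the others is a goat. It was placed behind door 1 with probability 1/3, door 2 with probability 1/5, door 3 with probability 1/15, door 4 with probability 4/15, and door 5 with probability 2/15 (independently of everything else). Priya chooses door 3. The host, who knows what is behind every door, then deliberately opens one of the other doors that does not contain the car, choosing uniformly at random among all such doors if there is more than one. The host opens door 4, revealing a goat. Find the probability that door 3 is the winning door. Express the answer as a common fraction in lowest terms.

3/43

Consider each possible location of the car in turn.
If it is behind door 1 (prior 1/3): the host has 3 equally likely choices, so probability 1/3; weight (1/3)·(1/3) = 1/9.
If it is behind door 2 (prior 1/5): the host has 3 equally likely choices, so probability 1/3; weight (1/5)·(1/3) = 1/15.
If it is behind door 3 (prior 1/15): the host has 4 equally likely choices, so probability 1/4; weight (1/15)·(1/4) = 1/60.
If it is behind door 4 (prior 4/15): the host opened door 4, so this case is ruled out; weight (4/15)·0 = 0.
If it is behind door 5 (prior 2/15): the host has 3 equally likely choices, so probability 1/3; weight (2/15)·(1/3) = 2/45.
The weights sum to 43/180.
So P(the car behind door 3 | the host opened door 4) = (1/60) / (43/180) = 3/43.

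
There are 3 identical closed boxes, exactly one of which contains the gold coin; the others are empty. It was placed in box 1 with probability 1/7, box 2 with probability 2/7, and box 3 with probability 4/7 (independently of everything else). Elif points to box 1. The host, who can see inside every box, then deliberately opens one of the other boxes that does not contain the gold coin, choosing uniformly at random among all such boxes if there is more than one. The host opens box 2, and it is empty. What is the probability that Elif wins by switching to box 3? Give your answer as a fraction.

Consider each possible location of the gold coin in turn.
If it is in box 1 (prior 1/7): the host has 2 equally likely choices, so probability 1/2; weight (1/7)·(1/2) = 1/14.
If it is in box 2 (prior 2/7): the host opened box 2, so this case is ruled out; weight (2/7)·0 = 0.
If it is in box 3 (prior 4/7): the host has no choice, probability 1; weight (4/7)·1 = 4/7.
The weights sum to 9/14.
So P(the gold coin in box 3 | the host opened box 2) = (4/7) / (9/14) = 8/9.

8/9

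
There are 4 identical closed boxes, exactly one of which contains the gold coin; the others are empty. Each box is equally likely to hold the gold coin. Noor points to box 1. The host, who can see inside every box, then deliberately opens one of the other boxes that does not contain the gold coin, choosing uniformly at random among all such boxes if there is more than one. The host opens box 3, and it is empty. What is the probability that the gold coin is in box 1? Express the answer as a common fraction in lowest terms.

1/4

Apply Bayes' rule, conditioning on where the gold coin actually is.
If it is in box 1 (prior 1/4): the host has 3 equally likely choices, so probability 1/3; weight (1/4)·(1/3) = 1/12.
If it is in either of boxes 2 and 4 (prior 1/4 each): the host has 2 equally likely choices, so probability 1/2; weight (1/4)·(1/2) = 1/8 each.
If it is in box 3 (prior 1/4): the host opened box 3, so this case is ruled out; weight (1/4)·0 = 0.
The weights sum to 1/3.
So P(the gold coin in box 1 | the host opened box 3) = (1/12) / (1/3) = 1/4.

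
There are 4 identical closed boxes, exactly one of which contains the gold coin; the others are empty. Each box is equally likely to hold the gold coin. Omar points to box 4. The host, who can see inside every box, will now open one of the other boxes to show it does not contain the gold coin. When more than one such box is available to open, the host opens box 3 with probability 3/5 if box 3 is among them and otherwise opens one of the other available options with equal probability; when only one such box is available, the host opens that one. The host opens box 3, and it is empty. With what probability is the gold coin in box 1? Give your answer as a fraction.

Apply Bayes' rule, conditioning on where the gold coin actually is.
If it is in any of boxes 1, 2, and 4 (prior 1/4 each): box 3 is available, opened with probability 3/5; weight (1/4)·(3/5) = 3/20 each.
If it is in box 3 (prior 1/4): the host opened box 3, so this case is ruled out; weight (1/4)·0 = 0.
The weights sum to 9/20.
So P(the gold coin in box 1 | the host opened box 3) = (3/20) / (9/20) = 1/3.

1/3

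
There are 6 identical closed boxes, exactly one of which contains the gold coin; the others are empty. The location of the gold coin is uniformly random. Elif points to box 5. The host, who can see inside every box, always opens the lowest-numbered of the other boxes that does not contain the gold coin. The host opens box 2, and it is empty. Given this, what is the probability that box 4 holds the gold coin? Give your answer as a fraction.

Apply Bayes' rule, conditioning on where the gold coin actually is.
If it is in box 1 (prior 1/6): box 2 is the lowest-numbered option available, probability 1; weight (1/6)·1 = 1/6.
If it is in box 2 (prior 1/6): the host opened box 2, so this case is ruled out; weight (1/6)·0 = 0.
If it is in any of boxes 3, 4, 5, and 6 (prior 1/6 each): the host would have opened box 1 instead, probability 0; weight (1/6)·0 = 0 each.
The weights sum to 1/6.
So P(the gold coin in box 4 | the host opened box 2) = 0 / (1/6) = 0.

0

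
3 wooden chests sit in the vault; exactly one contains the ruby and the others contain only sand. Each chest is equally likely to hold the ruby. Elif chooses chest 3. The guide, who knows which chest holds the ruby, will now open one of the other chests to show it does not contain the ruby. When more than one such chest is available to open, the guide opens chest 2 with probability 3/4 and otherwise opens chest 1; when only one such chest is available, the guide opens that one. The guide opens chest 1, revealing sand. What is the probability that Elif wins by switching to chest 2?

Apply Bayes' rule, conditioning on where the ruby actually is.
If it is in chest 1 (prior 1/3): the guide opened chest 1, so this case is ruled out; weight (1/3)·0 = 0.
If it is in chest 2 (prior 1/3): only chest 1 is available, probability 1; weight (1/3)·1 = 1/3.
If it is in chest 3 (prior 1/3): chest 2 is available but not opened, probability 1/4; weight (1/3)·(1/4) = 1/12.
The weights sum to 5/12.
So P(the ruby in chest 2 | the guide opened chest 1) = (1/3) / (5/12) = 4/5.

4/5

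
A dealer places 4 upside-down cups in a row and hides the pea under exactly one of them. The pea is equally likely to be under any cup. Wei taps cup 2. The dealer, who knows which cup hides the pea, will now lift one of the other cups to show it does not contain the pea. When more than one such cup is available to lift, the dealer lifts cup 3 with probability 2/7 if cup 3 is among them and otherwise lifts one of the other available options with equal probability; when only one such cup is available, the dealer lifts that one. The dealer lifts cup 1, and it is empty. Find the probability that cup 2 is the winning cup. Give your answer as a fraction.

5/22

Apply Bayes' rule, conditioning on where the pea actually is.
If it is under cup 1 (prior 1/4): the dealer opened cup 1, so this case is ruled out; weight (1/4)·0 = 0.
If it is under cup 2 (prior 1/4): cup 3 is available but not opened; cup 1 gets probability (1 − 2/7)/2 = 5/14; weight (1/4)·(5/14) = 5/56.
If it is under cup 3 (prior 1/4): cup 3 holds the prize so is unavailable; the dealer chooses uniformly among the 2 others, probability 1/2; weight (1/4)·(1/2) = 1/8.
If it is under cup 4 (prior 1/4): cup 3 is available but not opened, probability 5/7; weight (1/4)·(5/7) = 5/28.
The weights sum to 11/28.
So P(the pea under cup 2 | the dealer opened cup 1) = (5/56) / (11/28) = 5/22.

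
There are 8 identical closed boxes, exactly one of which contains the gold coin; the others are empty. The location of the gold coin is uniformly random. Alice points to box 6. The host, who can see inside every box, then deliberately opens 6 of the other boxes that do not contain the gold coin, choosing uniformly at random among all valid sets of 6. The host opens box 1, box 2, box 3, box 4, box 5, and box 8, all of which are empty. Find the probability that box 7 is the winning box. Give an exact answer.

7/8

Apply Bayes' rule, conditioning on where the gold coin actually is.
If it is in any of boxes 1, 2, 3, 4, 5, and 8 (prior 1/8 each): that box was opened and seen not to hold the prize — ruled out; weight (1/8)·0 = 0 each.
If it is in box 6 (prior 1/8): the host has 7 equally likely choices, so probability 1/7; weight (1/8)·(1/7) = 1/56.
If it is in box 7 (prior 1/8): the host has no choice, probability 1; weight (1/8)·1 = 1/8.
The weights sum to 1/7.
So P(the gold coin in box 7 | the host opened box 1, box 2, box 3, box 4, box 5, and box 8) = (1/8) / (1/7) = 7/8.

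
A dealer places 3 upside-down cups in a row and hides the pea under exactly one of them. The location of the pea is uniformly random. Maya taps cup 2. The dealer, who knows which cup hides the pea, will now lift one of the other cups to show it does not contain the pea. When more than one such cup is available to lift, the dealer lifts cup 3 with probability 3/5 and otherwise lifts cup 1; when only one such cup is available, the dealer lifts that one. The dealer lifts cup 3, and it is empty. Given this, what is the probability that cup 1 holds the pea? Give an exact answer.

5/8

Condition on the true location of the pea.
If it is under cup 1 (prior 1/3): only cup 3 is available, probability 1; weight (1/3)·1 = 1/3.
If it is under cup 2 (prior 1/3): cup 3 is available, opened with probability 3/5; weight (1/3)·(3/5) = 1/5.
If it is under cup 3 (prior 1/3): the dealer opened cup 3, so this case is ruled out; weight (1/3)·0 = 0.
The weights sum to 8/15.
So P(the pea under cup 1 | the dealer opened cup 3) = (1/3) / (8/15) = 5/8.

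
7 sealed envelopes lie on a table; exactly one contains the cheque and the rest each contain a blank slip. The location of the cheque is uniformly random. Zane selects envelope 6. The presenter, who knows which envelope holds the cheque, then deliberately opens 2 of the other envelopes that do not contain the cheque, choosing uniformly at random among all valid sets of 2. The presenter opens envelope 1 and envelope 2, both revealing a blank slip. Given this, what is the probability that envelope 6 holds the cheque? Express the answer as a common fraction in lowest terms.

1/7

Condition on the true location of the cheque.
If it is in either of envelopes 1 and 2 (prior 1/7 each): that envelope was opened and seen not to hold the prize — ruled out; weight (1/7)·0 = 0 each.
If it is in any of envelopes 3, 4, 5, and 7 (prior 1/7 each): the presenter has 10 equally likely choices, so probability 1/10; weight (1/7)·(1/10) = 1/70 each.
If it is in envelope 6 (prior 1/7): the presenter has 15 equally likely choices, so probability 1/15; weight (1/7)·(1/15) = 1/105.
The weights sum to 1/15.
So P(the cheque in envelope 6 | the presenter opened envelope 1 and envelope 2) = (1/105) / (1/15) = 1/7.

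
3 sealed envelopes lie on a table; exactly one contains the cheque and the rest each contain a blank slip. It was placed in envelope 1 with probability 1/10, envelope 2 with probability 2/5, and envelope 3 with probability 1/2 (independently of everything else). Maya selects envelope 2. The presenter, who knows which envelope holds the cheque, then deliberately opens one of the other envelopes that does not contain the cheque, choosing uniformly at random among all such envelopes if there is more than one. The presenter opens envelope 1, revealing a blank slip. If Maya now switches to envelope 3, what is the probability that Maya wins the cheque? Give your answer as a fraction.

5/7

Consider each possible location of the cheque in turn.
If it is in envelope 1 (prior 1/10): the presenter opened envelope 1, so this case is ruled out; weight (1/10)·0 = 0.
If it is in envelope 2 (prior 2/5): the presenter has 2 equally likely choices, so probability 1/2; weight (2/5)·(1/2) = 1/5.
If it is in envelope 3 (prior 1/2): the presenter has no choice, probability 1; weight (1/2)·1 = 1/2.
The weights sum to 7/10.
So P(the cheque in envelope 3 | the presenter opened envelope 1) = (1/2) / (7/10) = 5/7.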